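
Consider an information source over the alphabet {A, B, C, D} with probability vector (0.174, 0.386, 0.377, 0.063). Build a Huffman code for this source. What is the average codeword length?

1.851 bits/symbol

Repeatedly combine the two least-probable nodes; the expected code length is the sum of the merged weights.
merge 63/1000 + 87/500 → 237/1000
merge 237/1000 + 377/1000 → 307/500
merge 193/500 + 307/500 → 1
L = 237/1000 + 307/500 + 1 = 1851/1000 = 1.851 bits/symbol.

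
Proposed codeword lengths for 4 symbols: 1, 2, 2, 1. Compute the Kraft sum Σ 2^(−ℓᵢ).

With common denominator 2^2 = 4: Σ 2^(−ℓᵢ) = 2/4 + 1/4 + 1/4 + 2/4 = 6/4 = 1.5.

1.5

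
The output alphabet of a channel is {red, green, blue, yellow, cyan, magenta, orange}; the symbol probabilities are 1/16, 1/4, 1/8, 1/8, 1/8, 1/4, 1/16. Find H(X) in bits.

2.625 bits

Each probability is a power of 1/2, so log₂(1/p) is an integer.
H = Σ p·log₂(1/p) = 1/16·4 + 1/4·2 + 1/8·3 + 1/8·3 + 1/8·3 + 1/4·2 + 1/16·4 = 2.625 bits.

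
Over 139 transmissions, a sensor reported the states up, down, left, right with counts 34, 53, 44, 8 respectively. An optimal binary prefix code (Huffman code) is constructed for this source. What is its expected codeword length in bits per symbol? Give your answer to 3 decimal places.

Probabilities are the counts divided by 139.
Repeatedly combine the two least-probable nodes; the expected code length is the sum of the merged weights.
merge 8/139 + 34/139 → 42/139
merge 42/139 + 44/139 → 86/139
merge 53/139 + 86/139 → 1
L = 42/139 + 86/139 + 1 = 267/139 ≈ 1.921 bits/symbol.

1.921 bits/symbol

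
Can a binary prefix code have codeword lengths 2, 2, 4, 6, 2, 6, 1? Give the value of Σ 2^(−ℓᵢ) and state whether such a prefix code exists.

With common denominator 2^6 = 64: Σ 2^(−ℓᵢ) = 16/64 + 16/64 + 4/64 + 1/64 + 16/64 + 1/64 + 32/64 = 86/64 = 1.34375.
Kraft's inequality requires Σ ≤ 1; here Σ = 1.34375 > 1, so no such prefix code exists.

1.34375; no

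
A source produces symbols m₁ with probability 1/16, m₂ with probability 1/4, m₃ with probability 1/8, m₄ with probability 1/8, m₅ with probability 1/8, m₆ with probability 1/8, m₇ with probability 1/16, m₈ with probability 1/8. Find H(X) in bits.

Each probability is a power of 1/2, so log₂(1/p) is an integer.
H = Σ p·log₂(1/p) = 1/16·4 + 1/4·2 + 1/8·3 + 1/8·3 + 1/8·3 + 1/8·3 + 1/16·4 + 1/8·3 = 2.875 bits.

2.875 bits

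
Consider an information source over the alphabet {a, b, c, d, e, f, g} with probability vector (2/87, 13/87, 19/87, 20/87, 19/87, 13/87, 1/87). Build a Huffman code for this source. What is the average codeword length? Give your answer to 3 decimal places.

Repeatedly combine the two least-probable nodes; the expected code length is the sum of the merged weights.
merge 1/87 + 2/87 → 1/29
merge 1/29 + 13/87 → 16/87
merge 13/87 + 16/87 → 1/3
merge 19/87 + 19/87 → 38/87
merge 20/87 + 1/3 → 49/87
merge 38/87 + 49/87 → 1
L = 1/29 + 16/87 + 1/3 + 38/87 + 49/87 + 1 = 74/29 ≈ 2.552 bits/symbol.

2.552 bits/symbol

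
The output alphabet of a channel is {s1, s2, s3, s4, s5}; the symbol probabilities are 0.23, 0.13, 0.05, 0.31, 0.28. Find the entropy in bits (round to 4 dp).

2.1244 bits

H = −Σ pᵢ log₂ pᵢ.
−0.23·log₂(0.23) = 0.4877
−0.13·log₂(0.13) = 0.3826
−0.05·log₂(0.05) = 0.2161
−0.31·log₂(0.31) = 0.5238
−0.28·log₂(0.28) = 0.5142
Sum ≈ 2.1244 → 2.1244 bits.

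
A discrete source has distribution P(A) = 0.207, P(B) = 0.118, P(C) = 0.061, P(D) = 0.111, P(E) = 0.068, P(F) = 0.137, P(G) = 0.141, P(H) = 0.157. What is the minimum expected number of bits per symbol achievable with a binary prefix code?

2.922 bits/symbol

Repeatedly combine the two least-probable nodes; the expected code length is the sum of the merged weights.
merge 61/1000 + 17/250 → 129/1000
merge 111/1000 + 59/500 → 229/1000
merge 129/1000 + 137/1000 → 133/500
merge 141/1000 + 157/1000 → 149/500
merge 207/1000 + 229/1000 → 109/250
merge 133/500 + 149/500 → 141/250
merge 109/250 + 141/250 → 1
L = 129/1000 + 229/1000 + 133/500 + 149/500 + 109/250 + 141/250 + 1 = 1461/500 = 2.922 bits/symbol.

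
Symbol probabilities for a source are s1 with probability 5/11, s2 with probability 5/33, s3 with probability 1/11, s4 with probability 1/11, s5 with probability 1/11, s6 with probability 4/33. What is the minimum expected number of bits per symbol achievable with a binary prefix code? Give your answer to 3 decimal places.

Repeatedly combine the two least-probable nodes; the expected code length is the sum of the merged weights.
merge 1/11 + 1/11 → 2/11
merge 1/11 + 4/33 → 7/33
merge 5/33 + 2/11 → 1/3
merge 7/33 + 1/3 → 6/11
merge 5/11 + 6/11 → 1
L = 2/11 + 7/33 + 1/3 + 6/11 + 1 = 25/11 ≈ 2.273 bits/symbol.

2.273 bits/symbol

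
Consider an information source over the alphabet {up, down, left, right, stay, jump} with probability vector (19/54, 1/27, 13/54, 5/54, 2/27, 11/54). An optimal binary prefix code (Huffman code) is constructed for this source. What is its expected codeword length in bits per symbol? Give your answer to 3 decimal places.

2.315 bits/symbol

Repeatedly combine the two least-probable nodes; the expected code length is the sum of the merged weights.
merge 1/27 + 2/27 → 1/9
merge 5/54 + 1/9 → 11/54
merge 11/54 + 11/54 → 11/27
merge 13/54 + 19/54 → 16/27
merge 11/27 + 16/27 → 1
L = 1/9 + 11/54 + 11/27 + 16/27 + 1 = 125/54 ≈ 2.315 bits/symbol.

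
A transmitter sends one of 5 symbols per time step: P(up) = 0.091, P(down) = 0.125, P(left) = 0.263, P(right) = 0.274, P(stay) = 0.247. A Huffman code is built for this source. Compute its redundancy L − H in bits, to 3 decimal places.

0.009 bits

Entropy H = −Σ p log₂ p ≈ 2.2065 bits.
Huffman merges: 91/1000+1/8→27/125; 27/125+247/1000→463/1000; 263/1000+137/500→537/1000; 463/1000+537/1000→1. L = 277/125 ≈ 2.2160.
L − H = 2.2160 − 2.2065 = 0.009 bits.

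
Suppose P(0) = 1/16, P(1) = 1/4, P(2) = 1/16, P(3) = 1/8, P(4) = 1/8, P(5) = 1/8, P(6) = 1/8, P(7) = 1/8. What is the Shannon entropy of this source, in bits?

Each probability is a power of 1/2, so log₂(1/p) is an integer.
H = Σ p·log₂(1/p) = 1/16·4 + 1/4·2 + 1/16·4 + 1/8·3 + 1/8·3 + 1/8·3 + 1/8·3 + 1/8·3 = 2.875 bits.

2.875 bits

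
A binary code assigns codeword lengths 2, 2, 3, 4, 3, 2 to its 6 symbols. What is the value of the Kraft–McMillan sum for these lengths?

With common denominator 2^4 = 16: Σ 2^(−ℓᵢ) = 4/16 + 4/16 + 2/16 + 1/16 + 2/16 + 4/16 = 17/16 = 1.0625.

1.0625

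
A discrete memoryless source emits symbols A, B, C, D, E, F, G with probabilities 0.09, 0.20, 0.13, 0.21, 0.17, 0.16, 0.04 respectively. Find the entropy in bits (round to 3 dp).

H = −Σ pᵢ log₂ pᵢ.
−0.09·log₂(0.09) = 0.3127
−0.20·log₂(0.20) = 0.4644
−0.13·log₂(0.13) = 0.3826
−0.21·log₂(0.21) = 0.4728
−0.17·log₂(0.17) = 0.4346
−0.16·log₂(0.16) = 0.4230
−0.04·log₂(0.04) = 0.1858
Sum ≈ 2.6759 → 2.676 bits.

2.676 bits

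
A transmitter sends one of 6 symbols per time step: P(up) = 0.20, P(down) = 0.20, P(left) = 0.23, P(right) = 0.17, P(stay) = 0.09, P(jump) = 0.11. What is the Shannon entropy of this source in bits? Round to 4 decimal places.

H = −Σ pᵢ log₂ pᵢ.
−0.20·log₂(0.20) = 0.4644
−0.20·log₂(0.20) = 0.4644
−0.23·log₂(0.23) = 0.4877
−0.17·log₂(0.17) = 0.4346
−0.09·log₂(0.09) = 0.3127
−0.11·log₂(0.11) = 0.3503
Sum ≈ 2.5140 → 2.5140 bits.

2.5140 bits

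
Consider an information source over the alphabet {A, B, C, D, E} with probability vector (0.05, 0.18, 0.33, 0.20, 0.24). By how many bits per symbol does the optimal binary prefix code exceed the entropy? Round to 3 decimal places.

Entropy H = −Σ p log₂ p ≈ 2.1477 bits.
Huffman merges: 1/20+9/50→23/100; 1/5+23/100→43/100; 6/25+33/100→57/100; 43/100+57/100→1. L = 223/100 ≈ 2.2300.
L − H = 2.2300 − 2.1477 = 0.082 bits.

0.082 bits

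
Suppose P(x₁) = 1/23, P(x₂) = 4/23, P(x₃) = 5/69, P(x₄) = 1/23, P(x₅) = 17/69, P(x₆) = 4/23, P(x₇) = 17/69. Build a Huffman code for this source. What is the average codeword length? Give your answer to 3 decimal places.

Repeatedly combine the two least-probable nodes; the expected code length is the sum of the merged weights.
merge 1/23 + 1/23 → 2/23
merge 5/69 + 2/23 → 11/69
merge 11/69 + 4/23 → 1/3
merge 4/23 + 17/69 → 29/69
merge 17/69 + 1/3 → 40/69
merge 29/69 + 40/69 → 1
L = 2/23 + 11/69 + 1/3 + 29/69 + 40/69 + 1 = 178/69 ≈ 2.580 bits/symbol.

2.580 bits/symbol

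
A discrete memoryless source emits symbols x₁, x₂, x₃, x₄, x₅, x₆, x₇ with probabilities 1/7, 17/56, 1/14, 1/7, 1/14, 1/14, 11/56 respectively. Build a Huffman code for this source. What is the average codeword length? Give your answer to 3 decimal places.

Repeatedly combine the two least-probable nodes; the expected code length is the sum of the merged weights.
merge 1/14 + 1/14 → 1/7
merge 1/14 + 1/7 → 3/14
merge 1/7 + 1/7 → 2/7
merge 11/56 + 3/14 → 23/56
merge 2/7 + 17/56 → 33/56
merge 23/56 + 33/56 → 1
L = 1/7 + 3/14 + 2/7 + 23/56 + 33/56 + 1 = 37/14 ≈ 2.643 bits/symbol.

2.643 bits/symbol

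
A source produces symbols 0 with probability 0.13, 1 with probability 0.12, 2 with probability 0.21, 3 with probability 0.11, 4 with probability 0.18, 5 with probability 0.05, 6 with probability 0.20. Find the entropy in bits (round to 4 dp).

2.6986 bits

H = −Σ pᵢ log₂ pᵢ.
−0.13·log₂(0.13) = 0.3826
−0.12·log₂(0.12) = 0.3671
−0.21·log₂(0.21) = 0.4728
−0.11·log₂(0.11) = 0.3503
−0.18·log₂(0.18) = 0.4453
−0.05·log₂(0.05) = 0.2161
−0.20·log₂(0.20) = 0.4644
Sum ≈ 2.6986 → 2.6986 bits.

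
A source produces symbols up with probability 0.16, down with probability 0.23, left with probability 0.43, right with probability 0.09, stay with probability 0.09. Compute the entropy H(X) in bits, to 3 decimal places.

H = −Σ pᵢ log₂ pᵢ.
−0.16·log₂(0.16) = 0.4230
−0.23·log₂(0.23) = 0.4877
−0.43·log₂(0.43) = 0.5236
−0.09·log₂(0.09) = 0.3127
−0.09·log₂(0.09) = 0.3127
Sum ≈ 2.0596 → 2.060 bits.

2.060 bits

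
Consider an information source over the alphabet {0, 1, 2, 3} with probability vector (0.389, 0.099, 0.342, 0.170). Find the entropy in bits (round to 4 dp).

H = −Σ pᵢ log₂ pᵢ.
−0.389·log₂(0.389) = 0.5299
−0.099·log₂(0.099) = 0.3303
−0.342·log₂(0.342) = 0.5294
−0.170·log₂(0.170) = 0.4346
Sum ≈ 1.8242 → 1.8242 bits.

1.8242 bits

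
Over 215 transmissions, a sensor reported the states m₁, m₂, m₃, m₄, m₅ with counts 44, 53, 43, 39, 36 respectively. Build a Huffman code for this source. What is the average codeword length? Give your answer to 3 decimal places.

Probabilities are the counts divided by 215.
Repeatedly combine the two least-probable nodes; the expected code length is the sum of the merged weights.
merge 36/215 + 39/215 → 15/43
merge 1/5 + 44/215 → 87/215
merge 53/215 + 15/43 → 128/215
merge 87/215 + 128/215 → 1
L = 15/43 + 87/215 + 128/215 + 1 = 101/43 ≈ 2.349 bits/symbol.

2.349 bits/symbol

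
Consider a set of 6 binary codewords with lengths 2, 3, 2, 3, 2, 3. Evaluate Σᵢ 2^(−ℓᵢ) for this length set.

1.125

With common denominator 2^3 = 8: Σ 2^(−ℓᵢ) = 2/8 + 1/8 + 2/8 + 1/8 + 2/8 + 1/8 = 9/8 = 1.125.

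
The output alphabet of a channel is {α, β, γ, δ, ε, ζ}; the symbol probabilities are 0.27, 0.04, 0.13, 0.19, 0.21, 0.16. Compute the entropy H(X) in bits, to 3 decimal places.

2.429 bits

H = −Σ pᵢ log₂ pᵢ.
−0.27·log₂(0.27) = 0.5100
−0.04·log₂(0.04) = 0.1858
−0.13·log₂(0.13) = 0.3826
−0.19·log₂(0.19) = 0.4552
−0.21·log₂(0.21) = 0.4728
−0.16·log₂(0.16) = 0.4230
Sum ≈ 2.4295 → 2.429 bits.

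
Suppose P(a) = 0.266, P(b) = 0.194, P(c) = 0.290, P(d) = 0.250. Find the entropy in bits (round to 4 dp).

1.9851 bits

H = −Σ pᵢ log₂ pᵢ.
−0.266·log₂(0.266) = 0.5082
−0.194·log₂(0.194) = 0.4590
−0.290·log₂(0.290) = 0.5179
−0.250·log₂(0.250) = 0.5000
Sum ≈ 1.9851 → 1.9851 bits.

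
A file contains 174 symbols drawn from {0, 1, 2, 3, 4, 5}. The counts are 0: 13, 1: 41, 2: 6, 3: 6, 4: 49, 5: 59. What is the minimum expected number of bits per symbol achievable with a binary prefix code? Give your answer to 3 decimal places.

2.213 bits/symbol

Probabilities are the counts divided by 174.
Repeatedly combine the two least-probable nodes; the expected code length is the sum of the merged weights.
merge 1/29 + 1/29 → 2/29
merge 2/29 + 13/174 → 25/174
merge 25/174 + 41/174 → 11/29
merge 49/174 + 59/174 → 18/29
merge 11/29 + 18/29 → 1
L = 2/29 + 25/174 + 11/29 + 18/29 + 1 = 385/174 ≈ 2.213 bits/symbol.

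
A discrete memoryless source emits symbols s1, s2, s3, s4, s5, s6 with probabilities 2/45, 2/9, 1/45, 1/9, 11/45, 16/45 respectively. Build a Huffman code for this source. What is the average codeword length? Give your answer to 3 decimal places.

Repeatedly combine the two least-probable nodes; the expected code length is the sum of the merged weights.
merge 1/45 + 2/45 → 1/15
merge 1/15 + 1/9 → 8/45
merge 8/45 + 2/9 → 2/5
merge 11/45 + 16/45 → 3/5
merge 2/5 + 3/5 → 1
L = 1/15 + 8/45 + 2/5 + 3/5 + 1 = 101/45 ≈ 2.244 bits/symbol.

2.244 bits/symbol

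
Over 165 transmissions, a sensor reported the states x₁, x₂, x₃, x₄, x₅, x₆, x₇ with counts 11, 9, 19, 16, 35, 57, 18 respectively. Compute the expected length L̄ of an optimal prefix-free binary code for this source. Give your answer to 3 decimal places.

2.564 bits/symbol

Probabilities are the counts divided by 165.
Repeatedly combine the two least-probable nodes; the expected code length is the sum of the merged weights.
merge 3/55 + 1/15 → 4/33
merge 16/165 + 6/55 → 34/165
merge 19/165 + 4/33 → 13/55
merge 34/165 + 7/33 → 23/55
merge 13/55 + 19/55 → 32/55
merge 23/55 + 32/55 → 1
L = 4/33 + 34/165 + 13/55 + 23/55 + 32/55 + 1 = 141/55 ≈ 2.564 bits/symbol.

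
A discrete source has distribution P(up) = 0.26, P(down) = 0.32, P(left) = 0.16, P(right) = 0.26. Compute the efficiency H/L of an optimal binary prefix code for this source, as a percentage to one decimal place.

Entropy H = −Σ p log₂ p ≈ 1.9596 bits.
Huffman merges: 4/25+13/50→21/50; 13/50+8/25→29/50; 21/50+29/50→1. L = 2 ≈ 2.0000.
Efficiency = H/L = 1.9596/2.0000 = 98.0%.

98.0%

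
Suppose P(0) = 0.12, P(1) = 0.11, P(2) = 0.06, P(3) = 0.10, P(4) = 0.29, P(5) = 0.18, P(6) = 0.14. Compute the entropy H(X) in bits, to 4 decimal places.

2.6534 bits

H = −Σ pᵢ log₂ pᵢ.
−0.12·log₂(0.12) = 0.3671
−0.11·log₂(0.11) = 0.3503
−0.06·log₂(0.06) = 0.2435
−0.10·log₂(0.10) = 0.3322
−0.29·log₂(0.29) = 0.5179
−0.18·log₂(0.18) = 0.4453
−0.14·log₂(0.14) = 0.3971
Sum ≈ 2.6534 → 2.6534 bits.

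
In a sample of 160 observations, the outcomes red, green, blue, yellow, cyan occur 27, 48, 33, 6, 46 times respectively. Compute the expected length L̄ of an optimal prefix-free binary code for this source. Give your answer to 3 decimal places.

2.206 bits/symbol

Probabilities are the counts divided by 160.
Repeatedly combine the two least-probable nodes; the expected code length is the sum of the merged weights.
merge 3/80 + 27/160 → 33/160
merge 33/160 + 33/160 → 33/80
merge 23/80 + 3/10 → 47/80
merge 33/80 + 47/80 → 1
L = 33/160 + 33/80 + 47/80 + 1 = 353/160 ≈ 2.206 bits/symbol.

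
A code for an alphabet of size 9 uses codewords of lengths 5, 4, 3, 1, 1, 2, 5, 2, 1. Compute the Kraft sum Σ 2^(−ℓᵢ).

With common denominator 2^5 = 32: Σ 2^(−ℓᵢ) = 1/32 + 2/32 + 4/32 + 16/32 + 16/32 + 8/32 + 1/32 + 8/32 + 16/32 = 72/32 = 2.25.

2.25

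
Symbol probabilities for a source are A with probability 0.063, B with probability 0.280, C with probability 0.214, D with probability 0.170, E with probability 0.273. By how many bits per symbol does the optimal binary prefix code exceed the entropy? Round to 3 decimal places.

Entropy H = −Σ p log₂ p ≈ 2.1874 bits.
Huffman merges: 63/1000+17/100→233/1000; 107/500+233/1000→447/1000; 273/1000+7/25→553/1000; 447/1000+553/1000→1. L = 2233/1000 ≈ 2.2330.
L − H = 2.2330 − 2.1874 = 0.046 bits.

0.046 bits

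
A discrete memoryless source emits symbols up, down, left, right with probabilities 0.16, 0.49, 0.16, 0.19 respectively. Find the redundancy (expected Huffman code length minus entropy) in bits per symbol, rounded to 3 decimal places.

0.024 bits

Entropy H = −Σ p log₂ p ≈ 1.8055 bits.
Huffman merges: 4/25+4/25→8/25; 19/100+8/25→51/100; 49/100+51/100→1. L = 183/100 ≈ 1.8300.
L − H = 1.8300 − 1.8055 = 0.024 bits.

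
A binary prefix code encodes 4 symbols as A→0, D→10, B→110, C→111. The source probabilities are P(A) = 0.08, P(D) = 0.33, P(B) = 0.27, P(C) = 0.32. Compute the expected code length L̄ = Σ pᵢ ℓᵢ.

L̄ = Σ pᵢ·ℓᵢ = 0.08·1 + 0.33·2 + 0.27·3 + 0.32·3 = 2.51 bits/symbol.

2.51 bits/symbol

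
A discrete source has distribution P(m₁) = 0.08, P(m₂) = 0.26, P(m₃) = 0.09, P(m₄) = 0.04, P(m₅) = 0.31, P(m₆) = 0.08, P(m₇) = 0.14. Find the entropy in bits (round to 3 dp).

2.508 bits

H = −Σ pᵢ log₂ pᵢ.
−0.08·log₂(0.08) = 0.2915
−0.26·log₂(0.26) = 0.5053
−0.09·log₂(0.09) = 0.3127
−0.04·log₂(0.04) = 0.1858
−0.31·log₂(0.31) = 0.5238
−0.08·log₂(0.08) = 0.2915
−0.14·log₂(0.14) = 0.3971
Sum ≈ 2.5076 → 2.508 bits.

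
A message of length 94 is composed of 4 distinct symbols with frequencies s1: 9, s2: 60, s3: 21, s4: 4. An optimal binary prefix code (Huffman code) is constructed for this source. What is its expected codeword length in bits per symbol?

1.5 bits/symbol

Probabilities are the counts divided by 94.
Repeatedly combine the two least-probable nodes; the expected code length is the sum of the merged weights.
merge 2/47 + 9/94 → 13/94
merge 13/94 + 21/94 → 17/47
merge 17/47 + 30/47 → 1
L = 13/94 + 17/47 + 1 = 3/2 = 1.5 bits/symbol.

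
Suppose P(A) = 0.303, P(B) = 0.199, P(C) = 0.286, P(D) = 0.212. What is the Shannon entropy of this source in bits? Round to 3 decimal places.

H = −Σ pᵢ log₂ pᵢ.
−0.303·log₂(0.303) = 0.5220
−0.199·log₂(0.199) = 0.4635
−0.286·log₂(0.286) = 0.5165
−0.212·log₂(0.212) = 0.4744
Sum ≈ 1.9764 → 1.976 bits.

1.976 bits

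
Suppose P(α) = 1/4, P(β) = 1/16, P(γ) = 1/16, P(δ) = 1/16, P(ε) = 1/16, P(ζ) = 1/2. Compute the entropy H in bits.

Each probability is a power of 1/2, so log₂(1/p) is an integer.
H = Σ p·log₂(1/p) = 1/4·2 + 1/16·4 + 1/16·4 + 1/16·4 + 1/16·4 + 1/2·1 = 2 bits.

2 bits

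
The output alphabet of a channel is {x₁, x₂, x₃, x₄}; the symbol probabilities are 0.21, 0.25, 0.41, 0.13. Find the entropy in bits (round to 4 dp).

1.8829 bits

H = −Σ pᵢ log₂ pᵢ.
−0.21·log₂(0.21) = 0.4728
−0.25·log₂(0.25) = 0.5000
−0.41·log₂(0.41) = 0.5274
−0.13·log₂(0.13) = 0.3826
Sum ≈ 1.8829 → 1.8829 bits.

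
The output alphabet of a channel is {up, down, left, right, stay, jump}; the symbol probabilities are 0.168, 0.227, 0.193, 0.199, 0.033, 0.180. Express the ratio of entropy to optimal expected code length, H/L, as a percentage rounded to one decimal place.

95.1%

Entropy H = −Σ p log₂ p ≈ 2.4472 bits.
Huffman merges: 33/1000+21/125→201/1000; 9/50+193/1000→373/1000; 199/1000+201/1000→2/5; 227/1000+373/1000→3/5; 2/5+3/5→1. L = 1287/500 ≈ 2.5740.
Efficiency = H/L = 2.4472/2.5740 = 95.1%.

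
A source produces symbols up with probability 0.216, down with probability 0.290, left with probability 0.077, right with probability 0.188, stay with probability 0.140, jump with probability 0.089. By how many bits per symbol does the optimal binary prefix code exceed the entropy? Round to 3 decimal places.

Entropy H = −Σ p log₂ p ≈ 2.4413 bits.
Huffman merges: 77/1000+89/1000→83/500; 7/50+83/500→153/500; 47/250+27/125→101/250; 29/100+153/500→149/250; 101/250+149/250→1. L = 309/125 ≈ 2.4720.
L − H = 2.4720 − 2.4413 = 0.031 bits.

0.031 bits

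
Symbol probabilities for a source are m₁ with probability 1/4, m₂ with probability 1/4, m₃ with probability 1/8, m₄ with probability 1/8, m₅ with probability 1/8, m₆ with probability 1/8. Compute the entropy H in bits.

2.5 bits

Each probability is a power of 1/2, so log₂(1/p) is an integer.
H = Σ p·log₂(1/p) = 1/4·2 + 1/4·2 + 1/8·3 + 1/8·3 + 1/8·3 + 1/8·3 = 2.5 bits.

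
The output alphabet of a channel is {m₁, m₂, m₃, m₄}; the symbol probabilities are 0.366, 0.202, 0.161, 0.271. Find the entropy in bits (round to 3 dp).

H = −Σ pᵢ log₂ pᵢ.
−0.366·log₂(0.366) = 0.5307
−0.202·log₂(0.202) = 0.4661
−0.161·log₂(0.161) = 0.4242
−0.271·log₂(0.271) = 0.5105
Sum ≈ 1.9315 → 1.932 bits.

1.932 bits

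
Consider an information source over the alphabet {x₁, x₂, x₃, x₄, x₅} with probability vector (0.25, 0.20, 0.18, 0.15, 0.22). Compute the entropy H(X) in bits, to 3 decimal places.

H = −Σ pᵢ log₂ pᵢ.
−0.25·log₂(0.25) = 0.5000
−0.20·log₂(0.20) = 0.4644
−0.18·log₂(0.18) = 0.4453
−0.15·log₂(0.15) = 0.4105
−0.22·log₂(0.22) = 0.4806
Sum ≈ 2.3008 → 2.301 bits.

2.301 bits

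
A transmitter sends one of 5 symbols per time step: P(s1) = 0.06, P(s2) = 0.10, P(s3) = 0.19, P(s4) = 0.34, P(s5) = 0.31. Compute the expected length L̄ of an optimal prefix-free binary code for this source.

Repeatedly combine the two least-probable nodes; the expected code length is the sum of the merged weights.
merge 3/50 + 1/10 → 4/25
merge 4/25 + 19/100 → 7/20
merge 31/100 + 17/50 → 13/20
merge 7/20 + 13/20 → 1
L = 4/25 + 7/20 + 13/20 + 1 = 54/25 = 2.16 bits/symbol.

2.16 bits/symbol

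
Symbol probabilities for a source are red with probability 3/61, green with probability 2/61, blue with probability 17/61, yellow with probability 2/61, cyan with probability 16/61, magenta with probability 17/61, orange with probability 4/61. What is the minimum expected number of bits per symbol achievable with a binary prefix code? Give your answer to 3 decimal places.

Repeatedly combine the two least-probable nodes; the expected code length is the sum of the merged weights.
merge 2/61 + 2/61 → 4/61
merge 3/61 + 4/61 → 7/61
merge 4/61 + 7/61 → 11/61
merge 11/61 + 16/61 → 27/61
merge 17/61 + 17/61 → 34/61
merge 27/61 + 34/61 → 1
L = 4/61 + 7/61 + 11/61 + 27/61 + 34/61 + 1 = 144/61 ≈ 2.361 bits/symbol.

2.361 bits/symbol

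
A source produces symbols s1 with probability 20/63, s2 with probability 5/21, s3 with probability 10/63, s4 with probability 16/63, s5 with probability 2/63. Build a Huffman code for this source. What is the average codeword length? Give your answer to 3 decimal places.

2.190 bits/symbol

Repeatedly combine the two least-probable nodes; the expected code length is the sum of the merged weights.
merge 2/63 + 10/63 → 4/21
merge 4/21 + 5/21 → 3/7
merge 16/63 + 20/63 → 4/7
merge 3/7 + 4/7 → 1
L = 4/21 + 3/7 + 4/7 + 1 = 46/21 ≈ 2.190 bits/symbol.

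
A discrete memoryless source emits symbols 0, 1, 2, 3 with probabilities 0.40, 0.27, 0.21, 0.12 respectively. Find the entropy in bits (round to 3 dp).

H = −Σ pᵢ log₂ pᵢ.
−0.40·log₂(0.40) = 0.5288
−0.27·log₂(0.27) = 0.5100
−0.21·log₂(0.21) = 0.4728
−0.12·log₂(0.12) = 0.3671
Sum ≈ 1.8787 → 1.879 bits.

1.879 bits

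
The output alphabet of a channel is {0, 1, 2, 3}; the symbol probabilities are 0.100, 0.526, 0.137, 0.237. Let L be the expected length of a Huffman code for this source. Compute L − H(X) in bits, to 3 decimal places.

Entropy H = −Σ p log₂ p ≈ 1.7049 bits.
Huffman merges: 1/10+137/1000→237/1000; 237/1000+237/1000→237/500; 237/500+263/500→1. L = 1711/1000 ≈ 1.7110.
L − H = 1.7110 − 1.7049 = 0.006 bits.

0.006 bits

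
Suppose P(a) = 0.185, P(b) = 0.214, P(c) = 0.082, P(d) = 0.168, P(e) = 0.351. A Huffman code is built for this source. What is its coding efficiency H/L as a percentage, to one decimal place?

97.1%

Entropy H = −Σ p log₂ p ≈ 2.1848 bits.
Huffman merges: 41/500+21/125→1/4; 37/200+107/500→399/1000; 1/4+351/1000→601/1000; 399/1000+601/1000→1. L = 9/4 ≈ 2.2500.
Efficiency = H/L = 2.1848/2.2500 = 97.1%.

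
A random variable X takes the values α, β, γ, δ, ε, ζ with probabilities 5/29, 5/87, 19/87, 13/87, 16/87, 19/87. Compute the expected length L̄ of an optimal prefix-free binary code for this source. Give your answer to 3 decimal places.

2.563 bits/symbol

Repeatedly combine the two least-probable nodes; the expected code length is the sum of the merged weights.
merge 5/87 + 13/87 → 6/29
merge 5/29 + 16/87 → 31/87
merge 6/29 + 19/87 → 37/87
merge 19/87 + 31/87 → 50/87
merge 37/87 + 50/87 → 1
L = 6/29 + 31/87 + 37/87 + 50/87 + 1 = 223/87 ≈ 2.563 bits/symbol.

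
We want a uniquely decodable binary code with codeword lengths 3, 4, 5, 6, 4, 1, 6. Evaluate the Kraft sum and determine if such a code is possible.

With common denominator 2^6 = 64: Σ 2^(−ℓᵢ) = 8/64 + 4/64 + 2/64 + 1/64 + 4/64 + 32/64 + 1/64 = 52/64 = 0.8125.
Kraft's inequality requires Σ ≤ 1; here Σ = 0.8125 ≤ 1, so such a prefix code exists.

0.8125; yes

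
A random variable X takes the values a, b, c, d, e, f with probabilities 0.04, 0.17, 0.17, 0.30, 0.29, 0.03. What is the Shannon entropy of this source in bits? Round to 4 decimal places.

H = −Σ pᵢ log₂ pᵢ.
−0.04·log₂(0.04) = 0.1858
−0.17·log₂(0.17) = 0.4346
−0.17·log₂(0.17) = 0.4346
−0.30·log₂(0.30) = 0.5211
−0.29·log₂(0.29) = 0.5179
−0.03·log₂(0.03) = 0.1518
Sum ≈ 2.2457 → 2.2457 bits.

2.2457 bits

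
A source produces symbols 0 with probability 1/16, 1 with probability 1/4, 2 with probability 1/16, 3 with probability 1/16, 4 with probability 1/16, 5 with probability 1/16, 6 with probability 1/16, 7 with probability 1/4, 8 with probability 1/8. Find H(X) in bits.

Each probability is a power of 1/2, so log₂(1/p) is an integer.
H = Σ p·log₂(1/p) = 1/16·4 + 1/4·2 + 1/16·4 + 1/16·4 + 1/16·4 + 1/16·4 + 1/16·4 + 1/4·2 + 1/8·3 = 2.875 bits.

2.875 bits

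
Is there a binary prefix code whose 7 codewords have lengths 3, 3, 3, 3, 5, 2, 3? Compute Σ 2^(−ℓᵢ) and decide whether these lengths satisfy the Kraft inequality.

With common denominator 2^5 = 32: Σ 2^(−ℓᵢ) = 4/32 + 4/32 + 4/32 + 4/32 + 1/32 + 8/32 + 4/32 = 29/32 = 0.90625.
Kraft's inequality requires Σ ≤ 1; here Σ = 0.90625 ≤ 1, so such a prefix code exists.

0.90625; yes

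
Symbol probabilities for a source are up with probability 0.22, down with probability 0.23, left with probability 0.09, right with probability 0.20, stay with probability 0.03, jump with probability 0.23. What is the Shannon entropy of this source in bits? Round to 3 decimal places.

H = −Σ pᵢ log₂ pᵢ.
−0.22·log₂(0.22) = 0.4806
−0.23·log₂(0.23) = 0.4877
−0.09·log₂(0.09) = 0.3127
−0.20·log₂(0.20) = 0.4644
−0.03·log₂(0.03) = 0.1518
−0.23·log₂(0.23) = 0.4877
Sum ≈ 2.3847 → 2.385 bits.

2.385 bits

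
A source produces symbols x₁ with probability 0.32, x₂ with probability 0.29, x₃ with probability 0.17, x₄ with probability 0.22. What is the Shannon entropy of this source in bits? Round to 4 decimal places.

H = −Σ pᵢ log₂ pᵢ.
−0.32·log₂(0.32) = 0.5260
−0.29·log₂(0.29) = 0.5179
−0.17·log₂(0.17) = 0.4346
−0.22·log₂(0.22) = 0.4806
Sum ≈ 1.9591 → 1.9591 bits.

1.9591 bits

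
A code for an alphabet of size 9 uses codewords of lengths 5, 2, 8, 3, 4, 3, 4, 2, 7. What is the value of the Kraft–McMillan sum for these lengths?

With common denominator 2^8 = 256: Σ 2^(−ℓᵢ) = 8/256 + 64/256 + 1/256 + 32/256 + 16/256 + 32/256 + 16/256 + 64/256 + 2/256 = 235/256 = 0.91796875.

0.91796875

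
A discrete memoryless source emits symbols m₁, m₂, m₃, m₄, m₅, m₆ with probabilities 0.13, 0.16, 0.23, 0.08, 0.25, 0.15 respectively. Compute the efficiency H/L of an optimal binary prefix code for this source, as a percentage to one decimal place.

99.0%

Entropy H = −Σ p log₂ p ≈ 2.4954 bits.
Huffman merges: 2/25+13/100→21/100; 3/20+4/25→31/100; 21/100+23/100→11/25; 1/4+31/100→14/25; 11/25+14/25→1. L = 63/25 ≈ 2.5200.
Efficiency = H/L = 2.4954/2.5200 = 99.0%.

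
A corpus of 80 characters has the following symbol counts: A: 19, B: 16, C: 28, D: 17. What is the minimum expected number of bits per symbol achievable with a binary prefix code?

2 bits/symbol

Probabilities are the counts divided by 80.
Repeatedly combine the two least-probable nodes; the expected code length is the sum of the merged weights.
merge 1/5 + 17/80 → 33/80
merge 19/80 + 7/20 → 47/80
merge 33/80 + 47/80 → 1
L = 33/80 + 47/80 + 1 = 2 bits/symbol.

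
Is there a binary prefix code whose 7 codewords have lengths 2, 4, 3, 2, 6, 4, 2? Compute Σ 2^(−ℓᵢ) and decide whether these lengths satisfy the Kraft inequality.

With common denominator 2^6 = 64: Σ 2^(−ℓᵢ) = 16/64 + 4/64 + 8/64 + 16/64 + 1/64 + 4/64 + 16/64 = 65/64 = 1.015625.
Kraft's inequality requires Σ ≤ 1; here Σ = 1.015625 > 1, so no such prefix code exists.

1.015625; no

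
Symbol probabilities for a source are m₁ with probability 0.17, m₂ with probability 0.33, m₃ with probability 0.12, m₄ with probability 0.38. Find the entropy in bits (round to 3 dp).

1.860 bits

H = −Σ pᵢ log₂ pᵢ.
−0.17·log₂(0.17) = 0.4346
−0.33·log₂(0.33) = 0.5278
−0.12·log₂(0.12) = 0.3671
−0.38·log₂(0.38) = 0.5305
Sum ≈ 1.8599 → 1.860 bits.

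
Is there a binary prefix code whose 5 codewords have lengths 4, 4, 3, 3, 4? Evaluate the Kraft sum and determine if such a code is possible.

With common denominator 2^4 = 16: Σ 2^(−ℓᵢ) = 1/16 + 1/16 + 2/16 + 2/16 + 1/16 = 7/16 = 0.4375.
Kraft's inequality requires Σ ≤ 1; here Σ = 0.4375 ≤ 1, so such a prefix code exists.

0.4375; yes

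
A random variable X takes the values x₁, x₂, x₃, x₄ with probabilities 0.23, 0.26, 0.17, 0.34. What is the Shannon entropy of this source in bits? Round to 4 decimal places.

1.9567 bits

H = −Σ pᵢ log₂ pᵢ.
−0.23·log₂(0.23) = 0.4877
−0.26·log₂(0.26) = 0.5053
−0.17·log₂(0.17) = 0.4346
−0.34·log₂(0.34) = 0.5292
Sum ≈ 1.9567 → 1.9567 bits.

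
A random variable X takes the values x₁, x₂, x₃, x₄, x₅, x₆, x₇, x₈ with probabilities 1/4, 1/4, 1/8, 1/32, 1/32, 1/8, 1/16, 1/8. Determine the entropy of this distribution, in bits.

Each probability is a power of 1/2, so log₂(1/p) is an integer.
H = Σ p·log₂(1/p) = 1/4·2 + 1/4·2 + 1/8·3 + 1/32·5 + 1/32·5 + 1/8·3 + 1/16·4 + 1/8·3 = 2.6875 bits.

2.6875 bits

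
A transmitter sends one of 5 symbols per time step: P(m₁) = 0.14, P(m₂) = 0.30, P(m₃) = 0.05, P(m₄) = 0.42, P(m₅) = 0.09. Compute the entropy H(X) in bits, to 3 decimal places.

H = −Σ pᵢ log₂ pᵢ.
−0.14·log₂(0.14) = 0.3971
−0.30·log₂(0.30) = 0.5211
−0.05·log₂(0.05) = 0.2161
−0.42·log₂(0.42) = 0.5256
−0.09·log₂(0.09) = 0.3127
Sum ≈ 1.9726 → 1.973 bits.

1.973 bits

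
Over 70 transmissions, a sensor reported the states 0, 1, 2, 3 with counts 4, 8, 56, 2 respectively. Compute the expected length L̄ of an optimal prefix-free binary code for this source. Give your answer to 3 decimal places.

Probabilities are the counts divided by 70.
Repeatedly combine the two least-probable nodes; the expected code length is the sum of the merged weights.
merge 1/35 + 2/35 → 3/35
merge 3/35 + 4/35 → 1/5
merge 1/5 + 4/5 → 1
L = 3/35 + 1/5 + 1 = 9/7 ≈ 1.286 bits/symbol.

1.286 bits/symbol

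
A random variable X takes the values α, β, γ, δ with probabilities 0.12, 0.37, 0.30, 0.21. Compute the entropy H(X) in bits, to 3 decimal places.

H = −Σ pᵢ log₂ pᵢ.
−0.12·log₂(0.12) = 0.3671
−0.37·log₂(0.37) = 0.5307
−0.30·log₂(0.30) = 0.5211
−0.21·log₂(0.21) = 0.4728
Sum ≈ 1.8917 → 1.892 bits.

1.892 bits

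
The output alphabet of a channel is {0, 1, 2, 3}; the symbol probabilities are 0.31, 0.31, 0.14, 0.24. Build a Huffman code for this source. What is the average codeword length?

Repeatedly combine the two least-probable nodes; the expected code length is the sum of the merged weights.
merge 7/50 + 6/25 → 19/50
merge 31/100 + 31/100 → 31/50
merge 19/50 + 31/50 → 1
L = 19/50 + 31/50 + 1 = 2 bits/symbol.

2 bits/symbol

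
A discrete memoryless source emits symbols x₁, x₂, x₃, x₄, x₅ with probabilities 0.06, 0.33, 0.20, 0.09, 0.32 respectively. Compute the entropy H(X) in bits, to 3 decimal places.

2.074 bits

H = −Σ pᵢ log₂ pᵢ.
−0.06·log₂(0.06) = 0.2435
−0.33·log₂(0.33) = 0.5278
−0.20·log₂(0.20) = 0.4644
−0.09·log₂(0.09) = 0.3127
−0.32·log₂(0.32) = 0.5260
Sum ≈ 2.0744 → 2.074 bits.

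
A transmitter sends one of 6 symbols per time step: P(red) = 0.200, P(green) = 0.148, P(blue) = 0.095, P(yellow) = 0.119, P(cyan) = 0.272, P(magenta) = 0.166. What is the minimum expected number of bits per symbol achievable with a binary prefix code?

2.528 bits/symbol

Repeatedly combine the two least-probable nodes; the expected code length is the sum of the merged weights.
merge 19/200 + 119/1000 → 107/500
merge 37/250 + 83/500 → 157/500
merge 1/5 + 107/500 → 207/500
merge 34/125 + 157/500 → 293/500
merge 207/500 + 293/500 → 1
L = 107/500 + 157/500 + 207/500 + 293/500 + 1 = 316/125 = 2.528 bits/symbol.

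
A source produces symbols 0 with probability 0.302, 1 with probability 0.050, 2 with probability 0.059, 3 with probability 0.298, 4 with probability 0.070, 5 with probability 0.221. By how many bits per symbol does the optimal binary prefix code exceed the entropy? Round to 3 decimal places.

0.039 bits

Entropy H = −Σ p log₂ p ≈ 2.2490 bits.
Huffman merges: 1/20+59/1000→109/1000; 7/100+109/1000→179/1000; 179/1000+221/1000→2/5; 149/500+151/500→3/5; 2/5+3/5→1. L = 286/125 ≈ 2.2880.
L − H = 2.2880 − 2.2490 = 0.039 bits.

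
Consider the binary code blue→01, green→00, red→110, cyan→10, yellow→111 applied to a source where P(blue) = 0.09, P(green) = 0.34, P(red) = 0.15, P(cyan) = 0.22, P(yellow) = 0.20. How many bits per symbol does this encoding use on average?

2.35 bits/symbol

L̄ = Σ pᵢ·ℓᵢ = 0.09·2 + 0.34·2 + 0.15·3 + 0.22·2 + 0.20·3 = 2.35 bits/symbol.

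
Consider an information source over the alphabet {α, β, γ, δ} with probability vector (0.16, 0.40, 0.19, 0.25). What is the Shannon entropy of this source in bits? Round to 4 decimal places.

1.9070 bits

H = −Σ pᵢ log₂ pᵢ.
−0.16·log₂(0.16) = 0.4230
−0.40·log₂(0.40) = 0.5288
−0.19·log₂(0.19) = 0.4552
−0.25·log₂(0.25) = 0.5000
Sum ≈ 1.9070 → 1.9070 bits.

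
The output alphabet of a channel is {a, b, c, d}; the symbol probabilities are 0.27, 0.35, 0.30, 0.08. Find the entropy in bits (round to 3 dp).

1.853 bits

H = −Σ pᵢ log₂ pᵢ.
−0.27·log₂(0.27) = 0.5100
−0.35·log₂(0.35) = 0.5301
−0.30·log₂(0.30) = 0.5211
−0.08·log₂(0.08) = 0.2915
Sum ≈ 1.8527 → 1.853 bits.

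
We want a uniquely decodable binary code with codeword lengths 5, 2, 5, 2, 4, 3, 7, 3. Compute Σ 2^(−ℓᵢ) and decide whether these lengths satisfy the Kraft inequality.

0.8828125; yes

With common denominator 2^7 = 128: Σ 2^(−ℓᵢ) = 4/128 + 32/128 + 4/128 + 32/128 + 8/128 + 16/128 + 1/128 + 16/128 = 113/128 = 0.8828125.
Kraft's inequality requires Σ ≤ 1; here Σ = 0.8828125 ≤ 1, so such a prefix code exists.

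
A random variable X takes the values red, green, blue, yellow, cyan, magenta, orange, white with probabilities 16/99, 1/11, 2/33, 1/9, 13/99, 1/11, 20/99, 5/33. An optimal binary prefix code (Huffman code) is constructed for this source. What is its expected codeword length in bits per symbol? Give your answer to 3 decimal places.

Repeatedly combine the two least-probable nodes; the expected code length is the sum of the merged weights.
merge 2/33 + 1/11 → 5/33
merge 1/11 + 1/9 → 20/99
merge 13/99 + 5/33 → 28/99
merge 5/33 + 16/99 → 31/99
merge 20/99 + 20/99 → 40/99
merge 28/99 + 31/99 → 59/99
merge 40/99 + 59/99 → 1
L = 5/33 + 20/99 + 28/99 + 31/99 + 40/99 + 59/99 + 1 = 292/99 ≈ 2.949 bits/symbol.

2.949 bits/symbol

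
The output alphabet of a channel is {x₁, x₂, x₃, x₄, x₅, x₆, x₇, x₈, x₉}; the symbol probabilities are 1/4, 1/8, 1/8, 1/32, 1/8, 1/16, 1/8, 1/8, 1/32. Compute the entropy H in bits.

2.9375 bits

Each probability is a power of 1/2, so log₂(1/p) is an integer.
H = Σ p·log₂(1/p) = 1/4·2 + 1/8·3 + 1/8·3 + 1/32·5 + 1/8·3 + 1/16·4 + 1/8·3 + 1/8·3 + 1/32·5 = 2.9375 bits.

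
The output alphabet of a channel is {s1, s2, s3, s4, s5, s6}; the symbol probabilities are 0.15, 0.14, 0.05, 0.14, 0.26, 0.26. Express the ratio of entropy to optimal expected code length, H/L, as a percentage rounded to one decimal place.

98.0%

Entropy H = −Σ p log₂ p ≈ 2.4314 bits.
Huffman merges: 1/20+7/50→19/100; 7/50+3/20→29/100; 19/100+13/50→9/20; 13/50+29/100→11/20; 9/20+11/20→1. L = 62/25 ≈ 2.4800.
Efficiency = H/L = 2.4314/2.4800 = 98.0%.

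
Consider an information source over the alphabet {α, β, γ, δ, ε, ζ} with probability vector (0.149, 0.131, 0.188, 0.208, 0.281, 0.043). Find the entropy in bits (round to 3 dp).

H = −Σ pᵢ log₂ pᵢ.
−0.149·log₂(0.149) = 0.4092
−0.131·log₂(0.131) = 0.3841
−0.188·log₂(0.188) = 0.4533
−0.208·log₂(0.208) = 0.4712
−0.281·log₂(0.281) = 0.5146
−0.043·log₂(0.043) = 0.1952
Sum ≈ 2.4277 → 2.428 bits.

2.428 bits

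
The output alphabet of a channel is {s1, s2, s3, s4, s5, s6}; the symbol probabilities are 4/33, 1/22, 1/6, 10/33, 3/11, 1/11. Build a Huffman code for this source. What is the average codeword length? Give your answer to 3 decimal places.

Repeatedly combine the two least-probable nodes; the expected code length is the sum of the merged weights.
merge 1/22 + 1/11 → 3/22
merge 4/33 + 3/22 → 17/66
merge 1/6 + 17/66 → 14/33
merge 3/11 + 10/33 → 19/33
merge 14/33 + 19/33 → 1
L = 3/22 + 17/66 + 14/33 + 19/33 + 1 = 79/33 ≈ 2.394 bits/symbol.

2.394 bits/symbol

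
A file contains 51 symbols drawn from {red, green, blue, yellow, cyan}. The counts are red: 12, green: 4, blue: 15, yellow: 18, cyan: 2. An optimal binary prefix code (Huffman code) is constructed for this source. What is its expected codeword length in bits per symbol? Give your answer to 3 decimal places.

2.118 bits/symbol

Probabilities are the counts divided by 51.
Repeatedly combine the two least-probable nodes; the expected code length is the sum of the merged weights.
merge 2/51 + 4/51 → 2/17
merge 2/17 + 4/17 → 6/17
merge 5/17 + 6/17 → 11/17
merge 6/17 + 11/17 → 1
L = 2/17 + 6/17 + 11/17 + 1 = 36/17 ≈ 2.118 bits/symbol.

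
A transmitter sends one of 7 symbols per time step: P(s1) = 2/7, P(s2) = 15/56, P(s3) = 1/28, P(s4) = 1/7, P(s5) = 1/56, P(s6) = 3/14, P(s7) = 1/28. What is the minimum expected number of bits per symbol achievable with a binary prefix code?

Repeatedly combine the two least-probable nodes; the expected code length is the sum of the merged weights.
merge 1/56 + 1/28 → 3/56
merge 1/28 + 3/56 → 5/56
merge 5/56 + 1/7 → 13/56
merge 3/14 + 13/56 → 25/56
merge 15/56 + 2/7 → 31/56
merge 25/56 + 31/56 → 1
L = 3/56 + 5/56 + 13/56 + 25/56 + 31/56 + 1 = 19/8 = 2.375 bits/symbol.

2.375 bits/symbol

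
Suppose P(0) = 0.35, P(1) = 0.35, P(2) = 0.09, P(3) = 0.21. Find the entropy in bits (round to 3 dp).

1.846 bits

H = −Σ pᵢ log₂ pᵢ.
−0.35·log₂(0.35) = 0.5301
−0.35·log₂(0.35) = 0.5301
−0.09·log₂(0.09) = 0.3127
−0.21·log₂(0.21) = 0.4728
Sum ≈ 1.8457 → 1.846 bits.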